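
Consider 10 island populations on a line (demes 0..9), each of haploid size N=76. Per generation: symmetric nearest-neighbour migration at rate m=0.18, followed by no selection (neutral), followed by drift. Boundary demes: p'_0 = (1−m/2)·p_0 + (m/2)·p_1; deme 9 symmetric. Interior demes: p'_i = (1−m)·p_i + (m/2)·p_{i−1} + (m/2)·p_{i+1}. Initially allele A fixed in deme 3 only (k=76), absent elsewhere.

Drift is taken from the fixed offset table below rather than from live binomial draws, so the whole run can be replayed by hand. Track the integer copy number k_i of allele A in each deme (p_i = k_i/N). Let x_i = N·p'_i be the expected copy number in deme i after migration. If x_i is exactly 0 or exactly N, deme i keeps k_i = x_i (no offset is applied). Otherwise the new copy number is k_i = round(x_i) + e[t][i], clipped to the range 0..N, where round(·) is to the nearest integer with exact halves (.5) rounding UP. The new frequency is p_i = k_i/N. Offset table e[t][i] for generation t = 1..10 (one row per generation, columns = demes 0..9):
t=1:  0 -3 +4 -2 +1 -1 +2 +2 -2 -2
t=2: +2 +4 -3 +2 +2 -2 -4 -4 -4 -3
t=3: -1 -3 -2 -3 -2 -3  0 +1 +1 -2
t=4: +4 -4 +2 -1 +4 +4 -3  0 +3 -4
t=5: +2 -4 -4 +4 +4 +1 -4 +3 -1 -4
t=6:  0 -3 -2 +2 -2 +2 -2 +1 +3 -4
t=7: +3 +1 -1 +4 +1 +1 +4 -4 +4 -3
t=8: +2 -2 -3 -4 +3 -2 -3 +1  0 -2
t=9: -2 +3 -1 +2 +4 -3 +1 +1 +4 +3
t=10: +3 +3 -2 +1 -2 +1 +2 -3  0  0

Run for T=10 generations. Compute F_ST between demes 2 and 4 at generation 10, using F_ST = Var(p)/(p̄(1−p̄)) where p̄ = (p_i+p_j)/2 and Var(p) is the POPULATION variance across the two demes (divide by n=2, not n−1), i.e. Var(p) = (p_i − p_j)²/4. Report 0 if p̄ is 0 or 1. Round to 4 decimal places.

t=0: k=[0 0 0 76 0 0 0 0 0 0]
t=1: x=[0.0000 0.0000 6.8400 62.3200 6.8400 0.0000 0.0000 0.0000 0.0000 0.0000] k=[0 0 11 60 8 0 0 0 0 0]
t=2: x=[0.0000 0.9900 14.4200 50.9100 11.9600 0.7200 0.0000 0.0000 0.0000 0.0000] k=[0 5 11 53 14 0 0 0 0 0]
t=3: x=[0.4500 5.0900 14.2400 45.7100 16.2500 1.2600 0.0000 0.0000 0.0000 0.0000] k=[0 2 12 43 14 0 0 0 0 0]
t=4: x=[0.1800 2.7200 13.8900 37.6000 15.3500 1.2600 0.0000 0.0000 0.0000 0.0000] k=[4 0 16 37 19 5 0 0 0 0]
t=5: x=[3.6400 1.8000 16.4500 33.4900 19.3600 5.8100 0.4500 0.0000 0.0000 0.0000] k=[6 0 12 37 23 7 0 0 0 0]
t=6: x=[5.4600 1.6200 13.1700 33.4900 22.8200 7.8100 0.6300 0.0000 0.0000 0.0000] k=[5 0 11 35 21 10 0 0 0 0]
t=7: x=[4.5500 1.4400 12.1700 31.5800 21.2700 10.0900 0.9000 0.0000 0.0000 0.0000] k=[8 2 11 36 22 11 5 0 0 0]
t=8: x=[7.4600 3.3500 12.4400 32.4900 22.2700 11.4500 5.0900 0.4500 0.0000 0.0000] k=[9 1 9 28 25 9 2 1 0 0]
t=9: x=[8.2800 2.4400 9.9900 26.0200 23.8300 9.8100 2.5400 1.0000 0.0900 0.0000] k=[6 5 9 28 28 7 4 2 4 0]
t=10: x=[5.9100 5.4500 10.3500 26.2900 26.1100 8.6200 4.0900 2.3600 3.4600 0.3600] k=[9 8 8 27 24 10 6 0 3 0]

0.0667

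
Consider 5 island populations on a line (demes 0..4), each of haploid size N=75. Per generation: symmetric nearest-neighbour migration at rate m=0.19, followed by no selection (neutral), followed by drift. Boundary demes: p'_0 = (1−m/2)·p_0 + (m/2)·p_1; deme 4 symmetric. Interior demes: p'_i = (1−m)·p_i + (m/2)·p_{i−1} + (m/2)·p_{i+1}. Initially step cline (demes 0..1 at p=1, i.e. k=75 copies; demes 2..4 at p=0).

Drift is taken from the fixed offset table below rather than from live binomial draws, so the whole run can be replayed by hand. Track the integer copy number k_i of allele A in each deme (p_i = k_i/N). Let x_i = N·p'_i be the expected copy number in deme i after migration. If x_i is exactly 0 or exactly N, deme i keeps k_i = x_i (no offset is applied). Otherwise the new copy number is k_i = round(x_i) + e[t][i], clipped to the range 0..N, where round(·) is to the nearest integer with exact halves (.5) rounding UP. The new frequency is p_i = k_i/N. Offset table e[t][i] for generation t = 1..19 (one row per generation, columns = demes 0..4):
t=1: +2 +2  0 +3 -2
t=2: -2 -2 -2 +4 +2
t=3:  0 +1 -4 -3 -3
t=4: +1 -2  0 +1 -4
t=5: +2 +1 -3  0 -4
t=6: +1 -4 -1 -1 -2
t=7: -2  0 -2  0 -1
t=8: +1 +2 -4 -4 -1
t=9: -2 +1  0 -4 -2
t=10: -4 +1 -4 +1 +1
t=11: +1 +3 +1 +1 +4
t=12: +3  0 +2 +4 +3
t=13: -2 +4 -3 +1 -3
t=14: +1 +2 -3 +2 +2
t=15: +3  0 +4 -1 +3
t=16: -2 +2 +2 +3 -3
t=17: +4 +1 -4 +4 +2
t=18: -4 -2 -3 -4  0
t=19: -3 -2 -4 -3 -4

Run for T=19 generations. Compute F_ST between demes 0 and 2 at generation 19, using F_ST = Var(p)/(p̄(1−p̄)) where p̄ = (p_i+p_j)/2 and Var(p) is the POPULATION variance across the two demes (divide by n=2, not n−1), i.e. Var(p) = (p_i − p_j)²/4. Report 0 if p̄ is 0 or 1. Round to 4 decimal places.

t=0: k=[75 75 0 0 0]
t=1: x=[75.0000 67.8750 7.1250 0.0000 0.0000] k=[75 70 7 0 0]
t=2: x=[74.5250 64.4900 12.3200 0.6650 0.0000] k=[73 62 10 5 0]
t=3: x=[71.9550 58.1050 14.4650 5.0000 0.4750] k=[72 59 10 2 0]
t=4: x=[70.7650 55.5800 13.8950 2.5700 0.1900] k=[72 54 14 4 0]
t=5: x=[70.2900 51.9100 16.8500 4.5700 0.3800] k=[72 53 14 5 0]
t=6: x=[70.1950 51.1000 16.8500 5.3800 0.4750] k=[71 47 16 4 0]
t=7: x=[68.7200 46.3350 17.8050 4.7600 0.3800] k=[67 46 16 5 0]
t=8: x=[65.0050 45.1450 17.8050 5.5700 0.4750] k=[66 47 14 2 0]
t=9: x=[64.1950 45.6700 15.9950 2.9500 0.1900] k=[62 47 16 0 0]
t=10: x=[60.5750 45.4800 17.4250 1.5200 0.0000] k=[57 46 13 3 0]
t=11: x=[55.9550 43.9100 15.1850 3.6650 0.2850] k=[57 47 16 5 4]
t=12: x=[56.0500 45.0050 17.9000 5.9500 4.0950] k=[59 45 20 10 7]
t=13: x=[57.6700 43.9550 21.4250 10.6650 7.2850] k=[56 48 18 12 4]
t=14: x=[55.2400 45.9100 20.2800 11.8100 4.7600] k=[56 48 17 14 7]
t=15: x=[55.2400 45.8150 19.6600 13.6200 7.6650] k=[58 46 24 13 11]
t=16: x=[56.8600 45.0500 25.0450 13.8550 11.1900] k=[55 47 27 17 8]
t=17: x=[54.2400 45.8600 27.9500 17.0950 8.8550] k=[58 47 24 21 11]
t=18: x=[56.9550 45.8600 25.9000 20.3350 11.9500] k=[53 44 23 16 12]
t=19: x=[52.1450 42.8600 24.3300 16.2850 12.3800] k=[49 41 20 13 8]

0.1505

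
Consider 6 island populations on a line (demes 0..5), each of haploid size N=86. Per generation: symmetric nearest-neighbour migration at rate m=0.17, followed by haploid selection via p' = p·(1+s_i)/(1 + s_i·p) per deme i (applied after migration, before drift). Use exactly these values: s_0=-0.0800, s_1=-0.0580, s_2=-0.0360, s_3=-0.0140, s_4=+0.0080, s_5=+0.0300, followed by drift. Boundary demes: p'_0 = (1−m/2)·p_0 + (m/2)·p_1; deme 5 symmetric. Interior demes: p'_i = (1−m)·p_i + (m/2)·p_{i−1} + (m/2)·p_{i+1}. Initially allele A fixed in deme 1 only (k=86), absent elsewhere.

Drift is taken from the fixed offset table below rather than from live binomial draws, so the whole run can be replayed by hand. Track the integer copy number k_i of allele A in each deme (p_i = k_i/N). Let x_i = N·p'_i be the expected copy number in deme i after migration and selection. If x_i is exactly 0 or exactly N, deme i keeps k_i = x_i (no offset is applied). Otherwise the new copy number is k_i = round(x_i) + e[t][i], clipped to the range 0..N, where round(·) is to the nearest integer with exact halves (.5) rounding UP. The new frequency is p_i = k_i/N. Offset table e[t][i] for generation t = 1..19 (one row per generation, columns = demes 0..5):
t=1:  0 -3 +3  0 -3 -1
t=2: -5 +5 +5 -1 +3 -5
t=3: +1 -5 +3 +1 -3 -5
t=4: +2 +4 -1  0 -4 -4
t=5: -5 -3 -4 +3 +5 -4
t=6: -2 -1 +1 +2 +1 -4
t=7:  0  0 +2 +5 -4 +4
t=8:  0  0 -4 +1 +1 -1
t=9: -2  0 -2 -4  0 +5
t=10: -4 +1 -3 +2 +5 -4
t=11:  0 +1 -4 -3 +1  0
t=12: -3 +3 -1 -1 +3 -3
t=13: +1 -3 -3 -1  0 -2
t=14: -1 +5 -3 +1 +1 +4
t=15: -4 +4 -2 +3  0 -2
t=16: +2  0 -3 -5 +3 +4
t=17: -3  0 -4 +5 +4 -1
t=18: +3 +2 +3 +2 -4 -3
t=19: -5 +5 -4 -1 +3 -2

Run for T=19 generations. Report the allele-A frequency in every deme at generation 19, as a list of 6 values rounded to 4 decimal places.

t=0: k=[0 86 0 0 0 0]
t=1: x=[6.7712 70.6406 7.0685 0.0000 0.0000 0.0000] k=[7 68 10 0 0 0]
t=2: x=[11.3387 56.7428 13.6536 0.8382 0.0000 0.0000] k=[6 62 19 0 0 0]
t=3: x=[9.9993 52.3696 20.4628 1.5928 0.0000 0.0000] k=[11 47 23 3 0 0]
t=4: x=[13.1066 40.6176 22.7218 4.3859 0.2570 0.0000] k=[15 45 22 4 0 0]
t=5: x=[16.4140 39.2173 21.8226 5.1217 0.3427 0.0000] k=[11 36 18 8 5 0]
t=6: x=[12.2242 31.1485 18.1494 8.4865 4.8665 0.4377] k=[10 30 19 10 6 0]
t=7: x=[10.8824 26.2625 18.6294 10.2965 5.8735 0.5252] k=[11 26 21 15 2 5]
t=8: x=[11.4234 23.2720 20.3401 14.2367 3.3858 4.8793] k=[11 23 16 15 4 4]
t=9: x=[11.1834 20.4395 16.0264 13.9841 4.9722 4.1143] k=[9 20 14 10 5 9]
t=10: x=[9.2255 17.7003 13.7414 9.7920 5.8080 8.8929] k=[5 19 11 12 11 5]
t=11: x=[5.7278 16.3251 11.3976 11.6869 10.6491 5.6644] k=[6 17 7 9 12 6]
t=12: x=[6.4216 14.4811 7.7573 8.9711 11.3131 6.6901] k=[3 17 7 8 14 4]
t=13: x=[3.8699 14.2360 7.6748 8.3185 12.7262 4.9871] k=[5 11 5 7 13 3]
t=14: x=[5.0953 9.4649 5.4886 7.2459 11.7204 3.9602] k=[4 14 2 8 13 8]
t=15: x=[4.4822 11.5207 3.4080 7.8143 12.2334 8.6523] k=[0 16 1 11 12 7]
t=16: x=[1.2528 12.7043 3.0164 10.1086 11.5696 7.6280] k=[3 13 0 5 15 12]
t=17: x=[3.5547 10.4825 1.4759 5.3538 13.9881 12.5689] k=[1 10 0 10 18 12]
t=18: x=[1.6265 7.9436 1.6400 9.7079 16.9180 12.8293] k=[5 10 5 12 13 10]
t=19: x=[5.0163 8.6728 5.8179 11.3504 12.7463 10.5250] k=[0 14 2 10 16 9]

[0.0000, 0.1628, 0.0233, 0.1163, 0.1860, 0.1047]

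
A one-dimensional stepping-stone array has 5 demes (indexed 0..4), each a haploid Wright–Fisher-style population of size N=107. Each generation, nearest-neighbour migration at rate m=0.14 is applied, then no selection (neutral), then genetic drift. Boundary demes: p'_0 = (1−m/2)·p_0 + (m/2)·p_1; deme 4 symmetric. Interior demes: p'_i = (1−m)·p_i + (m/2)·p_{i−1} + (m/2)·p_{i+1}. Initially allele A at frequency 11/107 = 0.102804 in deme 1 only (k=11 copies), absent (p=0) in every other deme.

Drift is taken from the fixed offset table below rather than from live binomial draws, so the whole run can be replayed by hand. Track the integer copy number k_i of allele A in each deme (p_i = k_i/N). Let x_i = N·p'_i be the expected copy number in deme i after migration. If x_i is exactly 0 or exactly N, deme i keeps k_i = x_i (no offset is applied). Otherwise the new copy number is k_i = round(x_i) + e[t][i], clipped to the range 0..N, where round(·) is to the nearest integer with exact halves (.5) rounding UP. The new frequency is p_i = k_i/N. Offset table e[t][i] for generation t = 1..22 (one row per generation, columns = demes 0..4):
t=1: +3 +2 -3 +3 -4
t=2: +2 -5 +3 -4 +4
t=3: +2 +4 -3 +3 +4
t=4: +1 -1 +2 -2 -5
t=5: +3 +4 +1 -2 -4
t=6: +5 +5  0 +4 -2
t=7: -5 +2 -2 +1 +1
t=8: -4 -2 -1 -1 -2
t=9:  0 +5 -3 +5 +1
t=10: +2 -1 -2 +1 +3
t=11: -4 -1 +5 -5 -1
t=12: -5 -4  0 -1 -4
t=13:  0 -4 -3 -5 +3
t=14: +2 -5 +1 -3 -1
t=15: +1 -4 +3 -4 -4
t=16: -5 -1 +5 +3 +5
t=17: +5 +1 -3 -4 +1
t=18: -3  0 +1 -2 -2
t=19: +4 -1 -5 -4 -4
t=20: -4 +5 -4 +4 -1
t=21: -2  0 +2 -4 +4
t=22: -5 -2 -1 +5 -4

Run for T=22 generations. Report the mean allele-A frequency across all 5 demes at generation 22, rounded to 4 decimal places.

t=0: k=[0 11 0 0 0]
t=1: x=[0.7700 9.4600 0.7700 0.0000 0.0000] k=[4 11 0 0 0]
t=2: x=[4.4900 9.7400 0.7700 0.0000 0.0000] k=[6 5 4 0 0]
t=3: x=[5.9300 5.0000 3.7900 0.2800 0.0000] k=[8 9 1 3 0]
t=4: x=[8.0700 8.3700 1.7000 2.6500 0.2100] k=[9 7 4 1 0]
t=5: x=[8.8600 6.9300 4.0000 1.1400 0.0700] k=[12 11 5 0 0]
t=6: x=[11.9300 10.6500 5.0700 0.3500 0.0000] k=[17 16 5 4 0]
t=7: x=[16.9300 15.3000 5.7000 3.7900 0.2800] k=[12 17 4 5 1]
t=8: x=[12.3500 15.7400 4.9800 4.6500 1.2800] k=[8 14 4 4 0]
t=9: x=[8.4200 12.8800 4.7000 3.7200 0.2800] k=[8 18 2 9 1]
t=10: x=[8.7000 16.1800 3.6100 7.9500 1.5600] k=[11 15 2 9 5]
t=11: x=[11.2800 13.8100 3.4000 8.2300 5.2800] k=[7 13 8 3 4]
t=12: x=[7.4200 12.2300 8.0000 3.4200 3.9300] k=[2 8 8 2 0]
t=13: x=[2.4200 7.5800 7.5800 2.2800 0.1400] k=[2 4 5 0 3]
t=14: x=[2.1400 3.9300 4.5800 0.5600 2.7900] k=[4 0 6 0 2]
t=15: x=[3.7200 0.7000 5.1600 0.5600 1.8600] k=[5 0 8 0 0]
t=16: x=[4.6500 0.9100 6.8800 0.5600 0.0000] k=[0 0 12 4 0]
t=17: x=[0.0000 0.8400 10.6000 4.2800 0.2800] k=[0 2 8 0 1]
t=18: x=[0.1400 2.2800 7.0200 0.6300 0.9300] k=[0 2 8 0 0]
t=19: x=[0.1400 2.2800 7.0200 0.5600 0.0000] k=[4 1 2 0 0]
t=20: x=[3.7900 1.2800 1.7900 0.1400 0.0000] k=[0 6 0 4 0]
t=21: x=[0.4200 5.1600 0.7000 3.4400 0.2800] k=[0 5 3 0 4]
t=22: x=[0.3500 4.5100 2.9300 0.4900 3.7200] k=[0 3 2 5 0]

0.0187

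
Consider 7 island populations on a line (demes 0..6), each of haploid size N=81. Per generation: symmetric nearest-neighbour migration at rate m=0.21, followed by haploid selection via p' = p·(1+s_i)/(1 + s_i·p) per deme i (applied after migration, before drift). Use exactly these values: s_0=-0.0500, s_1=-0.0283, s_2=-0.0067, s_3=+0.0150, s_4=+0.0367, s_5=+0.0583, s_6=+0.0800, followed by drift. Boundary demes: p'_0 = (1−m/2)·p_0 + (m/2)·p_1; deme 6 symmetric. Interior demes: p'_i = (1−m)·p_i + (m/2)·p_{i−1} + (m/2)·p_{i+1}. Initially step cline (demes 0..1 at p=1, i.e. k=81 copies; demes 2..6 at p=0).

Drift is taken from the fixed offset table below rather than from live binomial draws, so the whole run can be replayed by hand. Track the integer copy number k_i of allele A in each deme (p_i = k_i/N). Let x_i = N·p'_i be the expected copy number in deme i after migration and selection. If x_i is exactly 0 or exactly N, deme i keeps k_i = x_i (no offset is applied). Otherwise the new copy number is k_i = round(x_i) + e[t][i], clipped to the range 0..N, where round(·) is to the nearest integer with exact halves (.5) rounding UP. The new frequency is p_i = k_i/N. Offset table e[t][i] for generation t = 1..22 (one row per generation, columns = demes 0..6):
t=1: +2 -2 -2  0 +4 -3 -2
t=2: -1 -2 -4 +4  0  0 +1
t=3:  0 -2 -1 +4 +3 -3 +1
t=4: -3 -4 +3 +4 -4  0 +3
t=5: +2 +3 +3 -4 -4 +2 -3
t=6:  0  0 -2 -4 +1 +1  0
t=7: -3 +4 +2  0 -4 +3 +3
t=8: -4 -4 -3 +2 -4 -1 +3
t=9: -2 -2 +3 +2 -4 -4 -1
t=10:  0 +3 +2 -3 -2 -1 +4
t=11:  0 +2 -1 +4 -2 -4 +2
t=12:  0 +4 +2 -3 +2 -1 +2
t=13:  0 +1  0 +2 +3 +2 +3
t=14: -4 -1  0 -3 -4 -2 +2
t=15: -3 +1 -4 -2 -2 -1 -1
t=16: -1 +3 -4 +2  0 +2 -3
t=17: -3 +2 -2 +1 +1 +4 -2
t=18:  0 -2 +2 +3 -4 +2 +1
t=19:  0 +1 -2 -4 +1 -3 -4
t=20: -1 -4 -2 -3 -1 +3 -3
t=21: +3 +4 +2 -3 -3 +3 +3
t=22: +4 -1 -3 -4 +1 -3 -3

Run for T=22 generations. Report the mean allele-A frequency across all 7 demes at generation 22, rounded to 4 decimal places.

t=0: k=[81 81 0 0 0 0 0]
t=1: x=[81.0000 72.2740 8.4540 0.0000 0.0000 0.0000 0.0000] k=[81 70 6 0 0 0 0]
t=2: x=[79.7851 64.0535 12.0210 0.6394 0.0000 0.0000 0.0000] k=[79 62 8 5 0 0 0]
t=3: x=[77.0256 57.6407 13.2802 4.8575 0.5441 0.0000 0.0000] k=[77 56 12 9 4 0 0]
t=4: x=[74.4946 53.0620 16.2176 8.9074 4.2478 0.4444 0.0000] k=[71 49 19 13 0 0 0]
t=5: x=[68.1449 47.5980 21.4139 12.4208 1.4142 0.0000 0.0000] k=[70 51 24 8 0 0 0]
t=6: x=[67.4356 49.6099 25.0386 8.9579 0.8705 0.0000 0.0000] k=[67 50 23 5 2 0 0]
t=7: x=[64.5529 48.3923 23.8318 6.6655 2.1802 0.2222 0.0000] k=[62 52 26 7 0 3 0]
t=8: x=[60.1662 49.7710 26.6147 8.3711 1.0880 2.5039 0.3401] k=[56 46 24 10 0 2 3]
t=9: x=[54.0354 44.1642 24.7244 10.5559 1.3055 2.0027 3.1177] k=[52 42 28 13 0 0 2]
t=10: x=[49.9742 40.9989 27.7722 13.3754 1.4142 0.2222 1.9298] k=[50 44 30 10 0 0 6]
t=11: x=[48.3758 42.5807 29.2443 11.1928 1.0880 0.6664 5.7690] k=[48 45 28 15 0 0 8]
t=12: x=[46.6746 42.9513 28.2961 14.9708 1.6316 0.8884 7.6785] k=[47 47 30 12 4 0 10]
t=13: x=[45.9841 44.6406 29.7683 13.2138 4.5731 1.5541 9.5813] k=[46 46 30 15 8 4 13]
t=14: x=[44.9771 43.7431 29.9779 16.0306 8.5878 5.6559 12.8662] k=[41 43 30 13 5 4 15]
t=15: x=[40.1714 40.8438 29.4539 14.1177 5.9301 5.5457 14.7509] k=[37 42 25 12 4 5 14]
t=16: x=[36.4941 39.1091 25.3029 12.6835 5.1150 6.1546 13.9199] k=[35 42 21 15 5 8 11]
t=17: x=[34.7140 38.4797 22.4657 14.7589 6.5796 8.4179 11.4193] k=[32 40 20 16 8 12 9]
t=18: x=[31.8435 36.4836 21.5734 15.7682 9.5597 11.8259 9.9685] k=[32 34 24 19 6 14 11]
t=19: x=[31.2202 32.1816 24.4102 18.3706 8.4746 13.4693 12.0851] k=[31 33 22 14 9 10 8]
t=20: x=[30.2319 31.0833 22.2065 14.4913 9.9401 10.1787 8.7955] k=[29 27 20 11 9 13 6]
t=21: x=[27.8454 25.9659 19.6896 11.8852 9.9401 12.4296 7.2257] k=[31 30 22 9 7 15 10]
t=22: x=[29.9209 28.7306 21.3691 10.2880 8.3151 14.2897 11.2501] k=[34 28 18 6 9 11 8]

0.2011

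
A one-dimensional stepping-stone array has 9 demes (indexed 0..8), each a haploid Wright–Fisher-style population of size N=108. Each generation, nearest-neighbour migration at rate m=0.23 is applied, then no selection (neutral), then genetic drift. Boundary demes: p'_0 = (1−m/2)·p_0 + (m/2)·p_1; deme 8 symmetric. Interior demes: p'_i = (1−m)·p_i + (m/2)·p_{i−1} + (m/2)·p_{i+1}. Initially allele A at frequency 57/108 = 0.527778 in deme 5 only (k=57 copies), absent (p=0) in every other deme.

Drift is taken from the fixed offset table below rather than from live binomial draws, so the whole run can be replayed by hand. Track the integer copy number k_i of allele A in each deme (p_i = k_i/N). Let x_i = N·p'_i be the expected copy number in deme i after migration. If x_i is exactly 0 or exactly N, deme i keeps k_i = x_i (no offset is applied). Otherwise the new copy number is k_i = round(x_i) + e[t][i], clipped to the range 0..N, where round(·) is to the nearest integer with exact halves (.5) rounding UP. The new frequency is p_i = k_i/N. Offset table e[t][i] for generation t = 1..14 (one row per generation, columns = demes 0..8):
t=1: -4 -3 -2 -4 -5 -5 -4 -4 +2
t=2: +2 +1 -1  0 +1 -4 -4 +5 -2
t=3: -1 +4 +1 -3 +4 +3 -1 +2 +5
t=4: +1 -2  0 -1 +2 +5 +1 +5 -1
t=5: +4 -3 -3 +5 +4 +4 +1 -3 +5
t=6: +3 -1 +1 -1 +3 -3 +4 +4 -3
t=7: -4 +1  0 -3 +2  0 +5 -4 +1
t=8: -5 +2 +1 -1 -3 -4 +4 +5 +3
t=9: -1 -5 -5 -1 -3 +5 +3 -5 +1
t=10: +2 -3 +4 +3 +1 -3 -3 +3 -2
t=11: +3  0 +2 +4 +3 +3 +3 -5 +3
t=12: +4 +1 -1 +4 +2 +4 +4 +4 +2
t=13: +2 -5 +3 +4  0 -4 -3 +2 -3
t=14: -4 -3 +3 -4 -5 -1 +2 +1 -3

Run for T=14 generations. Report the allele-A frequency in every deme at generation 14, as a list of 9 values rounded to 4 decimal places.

t=0: k=[0 0 0 0 0 57 0 0 0]
t=1: x=[0.0000 0.0000 0.0000 0.0000 6.5550 43.8900 6.5550 0.0000 0.0000] k=[0 0 0 0 2 39 3 0 0]
t=2: x=[0.0000 0.0000 0.0000 0.2300 6.0250 30.6050 6.7950 0.3450 0.0000] k=[0 0 0 0 7 27 3 5 0]
t=3: x=[0.0000 0.0000 0.0000 0.8050 8.4950 21.9400 5.9900 4.1950 0.5750] k=[0 0 0 0 12 25 5 6 6]
t=4: x=[0.0000 0.0000 0.0000 1.3800 12.1150 21.2050 7.4150 5.8850 6.0000] k=[0 0 0 0 14 26 8 11 5]
t=5: x=[0.0000 0.0000 0.0000 1.6100 13.7700 22.5500 10.4150 9.9650 5.6900] k=[0 0 0 7 18 27 11 7 11]
t=6: x=[0.0000 0.0000 0.8050 7.4600 17.7700 24.1250 12.3800 7.9200 10.5400] k=[0 0 2 6 21 21 16 12 8]
t=7: x=[0.0000 0.2300 2.2300 7.2650 19.2750 20.4250 16.1150 12.0000 8.4600] k=[0 1 2 4 21 20 21 8 9]
t=8: x=[0.1150 1.0000 2.1150 5.7250 18.9300 20.2300 19.3900 9.6100 8.8850] k=[0 3 3 5 16 16 23 15 12]
t=9: x=[0.3450 2.6550 3.2300 6.0350 14.7350 16.8050 21.2750 15.5750 12.3450] k=[0 0 0 5 12 22 24 11 13]
t=10: x=[0.0000 0.0000 0.5750 5.2300 12.3450 21.0800 22.2750 12.7250 12.7700] k=[0 0 5 8 13 18 19 16 11]
t=11: x=[0.0000 0.5750 4.7700 8.2300 13.0000 17.5400 18.5400 15.7700 11.5750] k=[0 1 7 12 16 21 22 11 15]
t=12: x=[0.1150 1.5750 6.8850 11.8850 16.1150 20.5400 20.6200 12.7250 14.5400] k=[4 3 6 16 18 25 25 17 17]
t=13: x=[3.8850 3.4600 6.8050 15.0800 18.5750 24.1950 24.0800 17.9200 17.0000] k=[6 0 10 19 19 20 21 20 14]
t=14: x=[5.3100 1.8400 9.8850 17.9650 19.1150 20.0000 20.7700 19.4250 14.6900] k=[1 0 13 14 14 19 23 20 12]

[0.0093, 0.0000, 0.1204, 0.1296, 0.1296, 0.1759, 0.2130, 0.1852, 0.1111]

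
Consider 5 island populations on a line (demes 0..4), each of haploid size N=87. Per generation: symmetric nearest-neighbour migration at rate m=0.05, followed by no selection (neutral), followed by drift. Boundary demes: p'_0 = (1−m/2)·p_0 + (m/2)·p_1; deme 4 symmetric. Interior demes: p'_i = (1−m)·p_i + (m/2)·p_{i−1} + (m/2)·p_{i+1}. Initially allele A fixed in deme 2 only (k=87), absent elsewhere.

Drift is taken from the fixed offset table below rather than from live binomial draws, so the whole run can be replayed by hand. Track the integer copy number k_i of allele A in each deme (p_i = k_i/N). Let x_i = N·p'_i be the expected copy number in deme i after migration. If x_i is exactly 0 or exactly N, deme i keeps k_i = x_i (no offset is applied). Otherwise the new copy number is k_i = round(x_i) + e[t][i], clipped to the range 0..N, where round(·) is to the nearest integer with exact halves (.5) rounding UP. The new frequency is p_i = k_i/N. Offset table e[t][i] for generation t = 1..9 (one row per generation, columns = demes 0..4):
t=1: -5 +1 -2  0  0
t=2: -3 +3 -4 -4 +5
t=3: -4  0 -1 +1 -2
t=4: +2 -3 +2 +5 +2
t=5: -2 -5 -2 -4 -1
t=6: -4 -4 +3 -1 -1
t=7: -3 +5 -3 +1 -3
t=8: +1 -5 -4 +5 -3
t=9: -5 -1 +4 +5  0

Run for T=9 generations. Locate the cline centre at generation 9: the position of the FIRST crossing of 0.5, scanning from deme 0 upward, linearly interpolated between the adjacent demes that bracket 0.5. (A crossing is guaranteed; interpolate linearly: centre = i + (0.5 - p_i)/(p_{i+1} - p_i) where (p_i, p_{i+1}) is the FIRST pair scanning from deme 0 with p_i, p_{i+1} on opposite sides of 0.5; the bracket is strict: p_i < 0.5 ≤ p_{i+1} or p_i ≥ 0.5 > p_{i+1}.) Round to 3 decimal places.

t=0: k=[0 0 87 0 0]
t=1: x=[0.0000 2.1750 82.6500 2.1750 0.0000] k=[0 3 81 2 0]
t=2: x=[0.0750 4.8750 77.0750 3.9250 0.0500] k=[0 8 73 0 5]
t=3: x=[0.2000 9.4250 69.5500 1.9500 4.8750] k=[0 9 69 3 3]
t=4: x=[0.2250 10.2750 65.8500 4.6500 3.0000] k=[2 7 68 10 5]
t=5: x=[2.1250 8.4000 65.0250 11.3250 5.1250] k=[0 3 63 7 4]
t=6: x=[0.0750 4.4250 60.1000 8.3250 4.0750] k=[0 0 63 7 3]
t=7: x=[0.0000 1.5750 60.0250 8.3000 3.1000] k=[0 7 57 9 0]
t=8: x=[0.1750 8.0750 54.5500 9.9750 0.2250] k=[1 3 51 15 0]
t=9: x=[1.0500 4.1500 48.9000 15.5250 0.3750] k=[0 3 53 21 0]

1.810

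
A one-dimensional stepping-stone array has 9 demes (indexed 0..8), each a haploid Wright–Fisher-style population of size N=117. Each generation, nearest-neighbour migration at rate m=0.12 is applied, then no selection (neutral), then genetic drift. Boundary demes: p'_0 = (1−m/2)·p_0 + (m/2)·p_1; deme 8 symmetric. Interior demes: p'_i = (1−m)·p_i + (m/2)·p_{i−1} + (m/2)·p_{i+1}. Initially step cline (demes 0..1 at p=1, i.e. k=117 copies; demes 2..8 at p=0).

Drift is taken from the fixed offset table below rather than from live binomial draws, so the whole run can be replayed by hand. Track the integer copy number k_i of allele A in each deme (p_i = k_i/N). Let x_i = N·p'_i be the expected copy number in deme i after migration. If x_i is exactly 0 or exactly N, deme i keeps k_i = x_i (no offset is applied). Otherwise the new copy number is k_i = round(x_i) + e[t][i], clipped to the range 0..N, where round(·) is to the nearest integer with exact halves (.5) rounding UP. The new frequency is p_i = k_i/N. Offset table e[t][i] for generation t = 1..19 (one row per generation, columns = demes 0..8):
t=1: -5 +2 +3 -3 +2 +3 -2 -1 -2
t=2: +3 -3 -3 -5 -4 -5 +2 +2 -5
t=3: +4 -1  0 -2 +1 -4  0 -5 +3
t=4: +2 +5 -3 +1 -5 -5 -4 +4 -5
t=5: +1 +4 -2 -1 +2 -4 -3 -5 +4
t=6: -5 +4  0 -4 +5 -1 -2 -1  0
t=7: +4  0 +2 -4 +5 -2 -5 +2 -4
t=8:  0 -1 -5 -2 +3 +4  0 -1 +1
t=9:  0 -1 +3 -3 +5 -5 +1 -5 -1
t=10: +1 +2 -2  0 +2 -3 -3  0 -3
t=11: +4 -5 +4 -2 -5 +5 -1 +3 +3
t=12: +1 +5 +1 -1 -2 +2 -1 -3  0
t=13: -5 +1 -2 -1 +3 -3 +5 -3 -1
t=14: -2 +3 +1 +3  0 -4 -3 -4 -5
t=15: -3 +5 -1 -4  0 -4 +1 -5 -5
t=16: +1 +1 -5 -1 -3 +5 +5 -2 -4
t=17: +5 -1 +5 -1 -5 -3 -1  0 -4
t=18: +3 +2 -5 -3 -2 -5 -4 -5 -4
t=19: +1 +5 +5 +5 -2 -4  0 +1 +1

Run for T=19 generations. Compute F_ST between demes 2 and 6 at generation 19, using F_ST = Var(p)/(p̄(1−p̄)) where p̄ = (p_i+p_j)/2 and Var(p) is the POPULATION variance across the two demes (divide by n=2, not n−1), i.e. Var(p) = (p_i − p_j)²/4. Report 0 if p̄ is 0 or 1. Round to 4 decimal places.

t=0: k=[117 117 0 0 0 0 0 0 0]
t=1: x=[117.0000 109.9800 7.0200 0.0000 0.0000 0.0000 0.0000 0.0000 0.0000] k=[117 112 10 0 0 0 0 0 0]
t=2: x=[116.7000 106.1800 15.5200 0.6000 0.0000 0.0000 0.0000 0.0000 0.0000] k=[117 103 13 0 0 0 0 0 0]
t=3: x=[116.1600 98.4400 17.6200 0.7800 0.0000 0.0000 0.0000 0.0000 0.0000] k=[117 97 18 0 0 0 0 0 0]
t=4: x=[115.8000 93.4600 21.6600 1.0800 0.0000 0.0000 0.0000 0.0000 0.0000] k=[117 98 19 2 0 0 0 0 0]
t=5: x=[115.8600 94.4000 22.7200 2.9000 0.1200 0.0000 0.0000 0.0000 0.0000] k=[117 98 21 2 2 0 0 0 0]
t=6: x=[115.8600 94.5200 24.4800 3.1400 1.8800 0.1200 0.0000 0.0000 0.0000] k=[111 99 24 0 7 0 0 0 0]
t=7: x=[110.2800 95.2200 27.0600 1.8600 6.1600 0.4200 0.0000 0.0000 0.0000] k=[114 95 29 0 11 0 0 0 0]
t=8: x=[112.8600 92.1800 31.2200 2.4000 9.6800 0.6600 0.0000 0.0000 0.0000] k=[113 91 26 0 13 5 0 0 0]
t=9: x=[111.6800 88.4200 28.3400 2.3400 11.7400 5.1800 0.3000 0.0000 0.0000] k=[112 87 31 0 17 0 1 0 0]
t=10: x=[110.5000 85.1400 32.5000 2.8800 14.9600 1.0800 0.8800 0.0600 0.0000] k=[112 87 31 3 17 0 0 0 0]
t=11: x=[110.5000 85.1400 32.6800 5.5200 15.1400 1.0200 0.0000 0.0000 0.0000] k=[115 80 37 4 10 6 0 0 0]
t=12: x=[112.9000 79.5200 37.6000 6.3400 9.4000 5.8800 0.3600 0.0000 0.0000] k=[114 85 39 5 7 8 0 0 0]
t=13: x=[112.2600 83.9800 39.7200 7.1600 6.9400 7.4600 0.4800 0.0000 0.0000] k=[107 85 38 6 10 4 5 0 0]
t=14: x=[105.6800 83.5000 38.9000 8.1600 9.4000 4.4200 4.6400 0.3000 0.0000] k=[104 87 40 11 9 0 2 0 0]
t=15: x=[102.9800 85.2000 41.0800 12.6200 8.5800 0.6600 1.7600 0.1200 0.0000] k=[100 90 40 9 9 0 3 0 0]
t=16: x=[99.4000 87.6000 41.1400 10.8600 8.4600 0.7200 2.6400 0.1800 0.0000] k=[100 89 36 10 5 6 8 0 0]
t=17: x=[99.3400 86.4800 37.6200 11.2600 5.3600 6.0600 7.4000 0.4800 0.0000] k=[104 85 43 10 0 3 6 0 0]
t=18: x=[102.8600 83.6200 43.5400 11.3800 0.7800 3.0000 5.4600 0.3600 0.0000] k=[106 86 39 8 0 0 1 0 0]
t=19: x=[104.8000 84.3800 39.9600 9.3800 0.4800 0.0600 0.8800 0.0600 0.0000] k=[106 89 45 14 0 0 1 1 0]

0.2239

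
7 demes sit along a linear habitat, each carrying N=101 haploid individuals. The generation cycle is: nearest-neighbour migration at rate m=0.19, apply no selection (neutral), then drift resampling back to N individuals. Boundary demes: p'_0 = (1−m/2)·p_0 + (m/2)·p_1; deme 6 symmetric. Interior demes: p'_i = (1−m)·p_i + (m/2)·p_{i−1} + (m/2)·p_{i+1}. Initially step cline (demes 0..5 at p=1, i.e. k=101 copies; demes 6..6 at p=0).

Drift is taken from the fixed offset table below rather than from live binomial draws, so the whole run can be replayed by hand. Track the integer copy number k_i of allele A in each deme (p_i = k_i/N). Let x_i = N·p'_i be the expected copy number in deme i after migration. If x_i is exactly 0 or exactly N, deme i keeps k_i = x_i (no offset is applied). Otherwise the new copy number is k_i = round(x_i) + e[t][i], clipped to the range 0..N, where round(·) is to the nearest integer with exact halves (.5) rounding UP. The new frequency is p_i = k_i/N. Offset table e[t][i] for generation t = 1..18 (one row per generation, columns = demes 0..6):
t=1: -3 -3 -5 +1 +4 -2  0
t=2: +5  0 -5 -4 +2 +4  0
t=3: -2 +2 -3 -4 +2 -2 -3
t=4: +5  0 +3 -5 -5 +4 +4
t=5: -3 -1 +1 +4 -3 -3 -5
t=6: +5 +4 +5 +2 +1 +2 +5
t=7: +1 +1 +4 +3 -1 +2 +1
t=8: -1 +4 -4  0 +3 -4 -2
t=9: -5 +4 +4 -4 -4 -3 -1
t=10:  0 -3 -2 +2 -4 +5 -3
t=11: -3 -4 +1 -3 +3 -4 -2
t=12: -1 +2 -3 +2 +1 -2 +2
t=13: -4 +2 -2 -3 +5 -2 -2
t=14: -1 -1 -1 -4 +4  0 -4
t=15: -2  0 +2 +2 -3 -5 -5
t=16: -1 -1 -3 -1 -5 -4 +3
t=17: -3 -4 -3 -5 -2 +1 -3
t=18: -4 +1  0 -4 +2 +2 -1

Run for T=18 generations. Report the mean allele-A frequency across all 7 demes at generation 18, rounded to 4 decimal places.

0.7468

t=0: k=[101 101 101 101 101 101 0]
t=1: x=[101.0000 101.0000 101.0000 101.0000 101.0000 91.4050 9.5950] k=[101 101 101 101 101 89 10]
t=2: x=[101.0000 101.0000 101.0000 101.0000 99.8600 82.6350 17.5050] k=[101 101 101 101 101 87 18]
t=3: x=[101.0000 101.0000 101.0000 101.0000 99.6700 81.7750 24.5550] k=[101 101 101 101 101 80 22]
t=4: x=[101.0000 101.0000 101.0000 101.0000 99.0050 76.4850 27.5100] k=[101 101 101 101 94 80 32]
t=5: x=[101.0000 101.0000 101.0000 100.3350 93.3350 76.7700 36.5600] k=[101 101 101 101 90 74 32]
t=6: x=[101.0000 101.0000 101.0000 99.9550 89.5250 71.5300 35.9900] k=[101 101 101 101 91 74 41]
t=7: x=[101.0000 101.0000 101.0000 100.0500 90.3350 72.4800 44.1350] k=[101 101 101 101 89 74 45]
t=8: x=[101.0000 101.0000 101.0000 99.8600 88.7150 72.6700 47.7550] k=[101 101 101 100 92 69 46]
t=9: x=[101.0000 101.0000 100.9050 99.3350 90.5750 69.0000 48.1850] k=[101 101 101 95 87 66 47]
t=10: x=[101.0000 101.0000 100.4300 94.8100 85.7650 66.1900 48.8050] k=[101 101 98 97 82 71 46]
t=11: x=[101.0000 100.7150 98.1900 95.6700 82.3800 69.6700 48.3750] k=[101 97 99 93 85 66 46]
t=12: x=[100.6200 97.5700 98.2400 92.8100 83.9550 65.9050 47.9000] k=[100 100 95 95 85 64 50]
t=13: x=[100.0000 99.5250 95.4750 94.0500 83.9550 64.6650 51.3300] k=[96 101 93 91 89 63 49]
t=14: x=[96.4750 99.7650 93.5700 91.0000 86.7200 64.1400 50.3300] k=[95 99 93 87 91 64 46]
t=15: x=[95.3800 98.0500 93.0000 87.9500 88.0550 64.8550 47.7100] k=[93 98 95 90 85 60 43]
t=16: x=[93.4750 97.2400 94.8100 90.0000 83.1000 60.7600 44.6150] k=[92 96 92 89 78 57 48]
t=17: x=[92.3800 95.2400 92.0950 88.2400 77.0500 58.1400 48.8550] k=[89 91 89 83 75 59 46]
t=18: x=[89.1900 90.6200 88.6200 82.8100 74.2400 59.2850 47.2350] k=[85 92 89 79 76 61 46]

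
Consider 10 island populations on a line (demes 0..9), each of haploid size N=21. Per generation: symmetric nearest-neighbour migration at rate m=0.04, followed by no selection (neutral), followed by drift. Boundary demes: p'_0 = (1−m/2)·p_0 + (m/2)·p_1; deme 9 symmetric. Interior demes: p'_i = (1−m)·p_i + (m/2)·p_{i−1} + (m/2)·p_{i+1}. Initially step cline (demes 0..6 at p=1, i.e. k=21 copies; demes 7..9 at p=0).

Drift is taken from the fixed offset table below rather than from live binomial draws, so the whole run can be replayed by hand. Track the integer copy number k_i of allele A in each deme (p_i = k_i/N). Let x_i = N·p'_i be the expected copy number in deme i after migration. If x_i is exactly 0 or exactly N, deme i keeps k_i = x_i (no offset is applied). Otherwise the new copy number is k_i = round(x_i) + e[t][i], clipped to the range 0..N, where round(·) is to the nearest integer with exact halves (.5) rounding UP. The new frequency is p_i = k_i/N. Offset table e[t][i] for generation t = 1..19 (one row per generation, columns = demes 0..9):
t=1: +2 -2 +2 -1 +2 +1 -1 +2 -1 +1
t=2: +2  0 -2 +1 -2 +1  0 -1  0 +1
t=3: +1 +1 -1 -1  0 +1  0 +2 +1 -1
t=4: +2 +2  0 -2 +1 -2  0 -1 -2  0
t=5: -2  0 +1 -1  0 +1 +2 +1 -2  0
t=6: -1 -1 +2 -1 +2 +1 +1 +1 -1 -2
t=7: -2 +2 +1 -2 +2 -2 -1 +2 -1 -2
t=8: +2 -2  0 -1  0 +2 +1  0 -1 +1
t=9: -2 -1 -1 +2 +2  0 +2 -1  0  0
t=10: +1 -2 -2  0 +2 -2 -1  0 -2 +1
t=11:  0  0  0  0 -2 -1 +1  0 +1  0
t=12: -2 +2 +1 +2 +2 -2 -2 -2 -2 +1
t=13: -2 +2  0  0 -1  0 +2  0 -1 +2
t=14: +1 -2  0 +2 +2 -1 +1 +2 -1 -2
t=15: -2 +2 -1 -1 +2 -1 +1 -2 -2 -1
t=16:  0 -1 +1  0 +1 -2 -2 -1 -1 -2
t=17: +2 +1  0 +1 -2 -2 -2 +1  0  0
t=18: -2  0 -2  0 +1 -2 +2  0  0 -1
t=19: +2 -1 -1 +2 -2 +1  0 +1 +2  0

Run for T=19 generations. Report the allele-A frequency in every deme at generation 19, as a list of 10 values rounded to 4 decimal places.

[1.0000, 1.0000, 1.0000, 1.0000, 0.8571, 0.5238, 0.9048, 0.1905, 0.0952, 0.0000]

t=0: k=[21 21 21 21 21 21 21 0 0 0]
t=1: x=[21.0000 21.0000 21.0000 21.0000 21.0000 21.0000 20.5800 0.4200 0.0000 0.0000] k=[21 21 21 21 21 21 20 2 0 0]
t=2: x=[21.0000 21.0000 21.0000 21.0000 21.0000 20.9800 19.6600 2.3200 0.0400 0.0000] k=[21 21 21 21 21 21 20 1 0 0]
t=3: x=[21.0000 21.0000 21.0000 21.0000 21.0000 20.9800 19.6400 1.3600 0.0200 0.0000] k=[21 21 21 21 21 21 20 3 1 0]
t=4: x=[21.0000 21.0000 21.0000 21.0000 21.0000 20.9800 19.6800 3.3000 1.0200 0.0200] k=[21 21 21 21 21 19 20 2 0 0]
t=5: x=[21.0000 21.0000 21.0000 21.0000 20.9600 19.0600 19.6200 2.3200 0.0400 0.0000] k=[21 21 21 21 21 20 21 3 0 0]
t=6: x=[21.0000 21.0000 21.0000 21.0000 20.9800 20.0400 20.6200 3.3000 0.0600 0.0000] k=[21 21 21 21 21 21 21 4 0 0]
t=7: x=[21.0000 21.0000 21.0000 21.0000 21.0000 21.0000 20.6600 4.2600 0.0800 0.0000] k=[21 21 21 21 21 21 20 6 0 0]
t=8: x=[21.0000 21.0000 21.0000 21.0000 21.0000 20.9800 19.7400 6.1600 0.1200 0.0000] k=[21 21 21 21 21 21 21 6 0 0]
t=9: x=[21.0000 21.0000 21.0000 21.0000 21.0000 21.0000 20.7000 6.1800 0.1200 0.0000] k=[21 21 21 21 21 21 21 5 0 0]
t=10: x=[21.0000 21.0000 21.0000 21.0000 21.0000 21.0000 20.6800 5.2200 0.1000 0.0000] k=[21 21 21 21 21 21 20 5 0 0]
t=11: x=[21.0000 21.0000 21.0000 21.0000 21.0000 20.9800 19.7200 5.2000 0.1000 0.0000] k=[21 21 21 21 21 20 21 5 1 0]
t=12: x=[21.0000 21.0000 21.0000 21.0000 20.9800 20.0400 20.6600 5.2400 1.0600 0.0200] k=[21 21 21 21 21 18 19 3 0 1]
t=13: x=[21.0000 21.0000 21.0000 21.0000 20.9400 18.0800 18.6600 3.2600 0.0800 0.9800] k=[21 21 21 21 20 18 21 3 0 3]
t=14: x=[21.0000 21.0000 21.0000 20.9800 19.9800 18.1000 20.5800 3.3000 0.1200 2.9400] k=[21 21 21 21 21 17 21 5 0 1]
t=15: x=[21.0000 21.0000 21.0000 21.0000 20.9200 17.1600 20.6000 5.2200 0.1200 0.9800] k=[21 21 21 21 21 16 21 3 0 0]
t=16: x=[21.0000 21.0000 21.0000 21.0000 20.9000 16.2000 20.5400 3.3000 0.0600 0.0000] k=[21 21 21 21 21 14 19 2 0 0]
t=17: x=[21.0000 21.0000 21.0000 21.0000 20.8600 14.2400 18.5600 2.3000 0.0400 0.0000] k=[21 21 21 21 19 12 17 3 0 0]
t=18: x=[21.0000 21.0000 21.0000 20.9600 18.9000 12.2400 16.6200 3.2200 0.0600 0.0000] k=[21 21 21 21 20 10 19 3 0 0]
t=19: x=[21.0000 21.0000 21.0000 20.9800 19.8200 10.3800 18.5000 3.2600 0.0600 0.0000] k=[21 21 21 21 18 11 19 4 2 0]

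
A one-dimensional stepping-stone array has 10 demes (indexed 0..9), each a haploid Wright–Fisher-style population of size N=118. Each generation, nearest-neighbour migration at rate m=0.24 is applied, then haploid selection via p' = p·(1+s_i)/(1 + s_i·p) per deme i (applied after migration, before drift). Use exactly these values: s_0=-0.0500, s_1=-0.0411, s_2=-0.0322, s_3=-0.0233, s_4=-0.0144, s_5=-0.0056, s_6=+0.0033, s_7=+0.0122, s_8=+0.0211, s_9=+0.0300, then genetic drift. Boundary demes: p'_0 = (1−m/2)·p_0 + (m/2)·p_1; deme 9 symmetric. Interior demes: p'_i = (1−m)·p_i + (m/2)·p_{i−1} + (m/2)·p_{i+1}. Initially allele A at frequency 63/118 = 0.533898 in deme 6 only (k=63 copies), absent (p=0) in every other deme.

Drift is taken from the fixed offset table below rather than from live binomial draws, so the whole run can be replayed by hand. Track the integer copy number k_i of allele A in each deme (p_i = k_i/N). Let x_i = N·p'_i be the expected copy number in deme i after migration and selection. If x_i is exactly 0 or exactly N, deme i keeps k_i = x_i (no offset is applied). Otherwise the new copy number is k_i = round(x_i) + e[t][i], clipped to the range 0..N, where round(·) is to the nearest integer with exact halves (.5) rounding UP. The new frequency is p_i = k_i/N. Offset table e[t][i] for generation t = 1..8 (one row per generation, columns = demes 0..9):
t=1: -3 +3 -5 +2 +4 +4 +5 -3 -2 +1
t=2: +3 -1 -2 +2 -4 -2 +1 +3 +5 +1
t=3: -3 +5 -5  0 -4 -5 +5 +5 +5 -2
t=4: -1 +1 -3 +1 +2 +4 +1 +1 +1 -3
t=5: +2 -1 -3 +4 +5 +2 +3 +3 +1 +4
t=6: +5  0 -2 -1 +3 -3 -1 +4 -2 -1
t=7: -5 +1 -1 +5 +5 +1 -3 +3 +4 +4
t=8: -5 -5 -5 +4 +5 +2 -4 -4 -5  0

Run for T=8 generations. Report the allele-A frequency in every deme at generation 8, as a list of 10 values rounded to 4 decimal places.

[0.0000, 0.0000, 0.0000, 0.1102, 0.1695, 0.1780, 0.1864, 0.2119, 0.1186, 0.0932]

t=0: k=[0 0 0 0 0 0 63 0 0 0]
t=1: x=[0.0000 0.0000 0.0000 0.0000 0.0000 7.5204 47.9738 7.6463 0.0000 0.0000] k=[0 0 0 0 0 12 53 5 0 0]
t=2: x=[0.0000 0.0000 0.0000 0.0000 1.4195 15.4046 42.4095 10.2732 0.6126 0.0000] k=[0 0 0 0 0 13 43 13 6 0]
t=3: x=[0.0000 0.0000 0.0000 0.0000 1.5378 14.9665 35.8822 15.9263 6.2423 0.7415] k=[0 0 0 0 0 10 41 21 11 0]
t=4: x=[0.0000 0.0000 0.0000 0.0000 1.1829 12.4573 34.9610 22.4194 11.0880 1.3591] k=[0 0 0 0 3 16 36 23 12 0]
t=5: x=[0.0000 0.0000 0.0000 0.3516 4.1416 16.7591 32.1170 23.4671 12.1050 1.4827] k=[0 0 0 4 9 19 35 26 13 5]
t=6: x=[0.0000 0.0000 0.4646 4.0273 9.4729 19.6279 32.0769 25.7634 13.8533 6.1295] k=[0 0 0 3 12 17 31 30 12 5]
t=7: x=[0.0000 0.0000 0.3484 3.6360 11.3701 17.9942 29.2725 28.2195 13.5687 6.0063] k=[0 0 0 9 16 19 26 31 18 10]
t=8: x=[0.0000 0.0000 1.0455 8.5707 15.3255 19.3888 25.8264 29.1051 18.9295 11.2574] k=[0 0 0 13 20 21 22 25 14 11]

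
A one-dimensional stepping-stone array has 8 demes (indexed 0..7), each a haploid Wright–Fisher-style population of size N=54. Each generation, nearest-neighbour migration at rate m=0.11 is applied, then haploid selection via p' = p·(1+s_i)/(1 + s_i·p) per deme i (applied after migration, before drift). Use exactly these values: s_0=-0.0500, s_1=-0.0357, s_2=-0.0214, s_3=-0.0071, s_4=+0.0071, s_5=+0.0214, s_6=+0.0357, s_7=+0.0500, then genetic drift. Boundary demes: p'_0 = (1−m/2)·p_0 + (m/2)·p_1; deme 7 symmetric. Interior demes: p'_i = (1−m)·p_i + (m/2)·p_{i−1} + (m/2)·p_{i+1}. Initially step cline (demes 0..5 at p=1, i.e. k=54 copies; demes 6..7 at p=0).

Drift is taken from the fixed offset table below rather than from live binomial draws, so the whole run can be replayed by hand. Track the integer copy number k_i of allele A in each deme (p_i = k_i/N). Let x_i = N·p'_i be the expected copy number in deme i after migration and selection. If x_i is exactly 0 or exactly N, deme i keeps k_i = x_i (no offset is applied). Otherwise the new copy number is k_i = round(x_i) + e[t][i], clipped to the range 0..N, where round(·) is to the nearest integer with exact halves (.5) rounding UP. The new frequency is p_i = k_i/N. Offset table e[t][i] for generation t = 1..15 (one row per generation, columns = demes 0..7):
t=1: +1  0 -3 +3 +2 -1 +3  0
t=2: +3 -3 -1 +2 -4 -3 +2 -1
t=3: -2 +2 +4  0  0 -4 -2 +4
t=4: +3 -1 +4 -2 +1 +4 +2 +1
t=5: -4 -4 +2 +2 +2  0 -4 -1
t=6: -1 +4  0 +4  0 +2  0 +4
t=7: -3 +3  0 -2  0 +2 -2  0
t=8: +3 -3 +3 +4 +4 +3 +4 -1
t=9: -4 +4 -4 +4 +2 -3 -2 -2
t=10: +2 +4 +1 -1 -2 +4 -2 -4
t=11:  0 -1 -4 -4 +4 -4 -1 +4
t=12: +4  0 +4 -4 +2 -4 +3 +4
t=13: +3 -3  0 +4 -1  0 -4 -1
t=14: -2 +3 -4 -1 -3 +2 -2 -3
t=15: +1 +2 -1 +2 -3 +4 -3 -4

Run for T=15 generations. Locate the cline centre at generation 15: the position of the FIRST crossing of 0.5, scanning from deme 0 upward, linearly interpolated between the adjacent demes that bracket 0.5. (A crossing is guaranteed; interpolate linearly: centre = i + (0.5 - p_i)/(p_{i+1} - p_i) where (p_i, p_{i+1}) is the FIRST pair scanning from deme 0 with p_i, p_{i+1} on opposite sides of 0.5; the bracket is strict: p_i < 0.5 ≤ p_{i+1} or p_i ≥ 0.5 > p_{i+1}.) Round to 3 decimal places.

t=0: k=[54 54 54 54 54 54 0 0]
t=1: x=[54.0000 54.0000 54.0000 54.0000 54.0000 51.0889 3.0700 0.0000] k=[54 54 54 54 54 50 6 0]
t=2: x=[54.0000 54.0000 54.0000 54.0000 53.7815 47.9153 8.3342 0.3464] k=[54 54 54 54 50 45 10 0]
t=3: x=[54.0000 54.0000 54.0000 53.7784 49.9715 43.5299 11.6932 0.5772] k=[54 54 54 54 50 40 10 5]
t=4: x=[54.0000 54.0000 54.0000 53.7784 49.6981 39.1292 11.6932 5.5118] k=[54 54 54 52 51 43 14 7]
t=5: x=[54.0000 54.0000 53.8876 52.0416 50.6374 42.0433 15.5962 7.7016] k=[54 54 54 54 53 42 12 7]
t=6: x=[54.0000 54.0000 54.0000 53.9446 52.4606 41.1633 13.7311 7.5876] k=[54 54 54 54 52 43 14 12]
t=7: x=[54.0000 54.0000 54.0000 53.8892 51.6311 42.0976 15.8753 12.5745] k=[54 54 54 52 52 44 14 13]
t=8: x=[54.0000 54.0000 53.8876 52.0970 51.5764 42.9769 15.9869 13.5440] k=[54 54 54 54 54 46 20 13]
t=9: x=[54.0000 54.0000 54.0000 54.0000 53.5631 45.1675 21.4972 13.8822] k=[54 54 54 54 54 42 19 12]
t=10: x=[54.0000 54.0000 54.0000 54.0000 53.3446 41.5984 20.3226 12.8568] k=[54 54 54 54 51 46 18 9]
t=11: x=[54.0000 54.0000 54.0000 53.8338 50.9107 44.8964 19.4796 9.8829] k=[54 54 54 50 54 41 18 14]
t=12: x=[54.0000 54.0000 53.7752 50.4162 53.0715 40.6638 19.4796 14.7370] k=[54 54 54 46 54 37 22 19]
t=13: x=[54.0000 54.0000 53.5505 46.8358 52.6344 37.3548 23.1226 19.7724] k=[54 54 54 51 52 37 19 19]
t=14: x=[54.0000 54.0000 53.8314 51.2012 51.1392 37.0820 20.4336 19.6051] k=[54 54 50 50 48 39 18 17]
t=15: x=[54.0000 53.7719 50.1432 49.8629 47.6547 38.5744 19.5352 17.6294] k=[54 54 49 52 45 43 17 14]

5.615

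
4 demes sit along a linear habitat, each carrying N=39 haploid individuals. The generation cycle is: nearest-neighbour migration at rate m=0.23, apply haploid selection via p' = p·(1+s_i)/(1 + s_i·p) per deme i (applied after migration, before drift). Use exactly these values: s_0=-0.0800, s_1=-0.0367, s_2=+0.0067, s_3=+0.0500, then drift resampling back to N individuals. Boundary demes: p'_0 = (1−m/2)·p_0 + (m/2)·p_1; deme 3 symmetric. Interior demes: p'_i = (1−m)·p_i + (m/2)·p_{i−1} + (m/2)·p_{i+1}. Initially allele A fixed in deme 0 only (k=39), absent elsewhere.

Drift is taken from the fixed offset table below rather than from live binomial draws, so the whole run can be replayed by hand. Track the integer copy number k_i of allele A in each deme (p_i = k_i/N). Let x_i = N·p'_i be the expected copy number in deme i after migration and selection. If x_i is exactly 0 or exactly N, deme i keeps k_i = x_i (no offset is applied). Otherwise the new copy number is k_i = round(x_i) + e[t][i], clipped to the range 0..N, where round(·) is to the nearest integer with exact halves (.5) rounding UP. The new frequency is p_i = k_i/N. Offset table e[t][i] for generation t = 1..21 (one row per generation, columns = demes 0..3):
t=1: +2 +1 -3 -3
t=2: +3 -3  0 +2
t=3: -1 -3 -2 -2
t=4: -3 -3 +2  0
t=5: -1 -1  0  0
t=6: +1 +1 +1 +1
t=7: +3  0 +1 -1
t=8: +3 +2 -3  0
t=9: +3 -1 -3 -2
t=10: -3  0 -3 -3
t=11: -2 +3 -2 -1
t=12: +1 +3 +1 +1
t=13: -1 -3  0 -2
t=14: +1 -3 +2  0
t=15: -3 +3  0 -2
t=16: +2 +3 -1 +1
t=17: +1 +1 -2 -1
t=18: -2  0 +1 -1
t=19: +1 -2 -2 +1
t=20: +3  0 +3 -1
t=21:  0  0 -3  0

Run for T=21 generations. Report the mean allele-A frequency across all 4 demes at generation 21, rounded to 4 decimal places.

t=0: k=[39 0 0 0]
t=1: x=[34.1733 4.3387 0.0000 0.0000] k=[36 5 0 0]
t=2: x=[31.9671 7.7551 0.5788 0.0000] k=[35 5 1 0]
t=3: x=[31.0345 7.7551 1.3537 0.1207] k=[30 5 0 0]
t=4: x=[26.4253 7.0807 0.5788 0.0000] k=[23 4 3 0]
t=5: x=[20.0039 5.8808 2.7872 0.3621] k=[19 5 3 0]
t=6: x=[16.5906 6.1830 2.9029 0.3621] k=[18 7 4 1]
t=7: x=[15.9435 7.6866 4.0240 1.4098] k=[19 8 5 0]
t=8: x=[16.9322 8.6654 4.7980 0.6033] k=[20 11 2 1]
t=9: x=[18.1540 10.7071 2.9381 1.1691] k=[21 10 0 0]
t=10: x=[18.9222 9.8374 1.1575 0.0000] k=[16 10 0 0]
t=11: x=[14.5419 9.2731 1.1575 0.0000] k=[13 12 0 0]
t=12: x=[12.1760 10.4466 1.3889 0.0000] k=[13 13 2 0]
t=13: x=[12.2877 11.4306 3.0537 0.2414] k=[11 8 3 0]
t=14: x=[10.0216 7.5400 3.2498 0.3621] k=[11 5 5 0]
t=15: x=[9.6901 5.5107 4.4513 0.6033] k=[7 9 4 0]
t=16: x=[6.7517 7.9556 4.1396 0.4827] k=[9 11 3 1]
t=17: x=[8.6555 9.5773 3.7124 1.2895] k=[10 11 2 0]
t=18: x=[9.5030 9.5773 2.8224 0.2414] k=[8 10 4 0]
t=19: x=[7.7016 8.8221 4.2552 0.4827] k=[9 7 2 1]
t=20: x=[8.2162 6.4512 2.4754 1.1691] k=[11 6 5 0]
t=21: x=[9.8006 6.2610 4.5669 0.6033] k=[10 6 2 1]

0.1218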